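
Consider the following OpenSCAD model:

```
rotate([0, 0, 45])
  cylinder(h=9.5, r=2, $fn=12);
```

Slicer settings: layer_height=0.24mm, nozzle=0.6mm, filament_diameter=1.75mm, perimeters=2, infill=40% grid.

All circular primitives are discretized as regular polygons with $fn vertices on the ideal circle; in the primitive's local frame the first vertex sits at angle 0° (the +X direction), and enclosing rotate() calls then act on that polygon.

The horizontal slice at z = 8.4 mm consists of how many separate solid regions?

At z = 8.4 mm: the cylinder: section is a regular 12-gon, circumradius r=2; (rotated 45° about Z; rotation is an isometry so areas/perimeters/island counts are preserved). The result has 1 disconnected region.

1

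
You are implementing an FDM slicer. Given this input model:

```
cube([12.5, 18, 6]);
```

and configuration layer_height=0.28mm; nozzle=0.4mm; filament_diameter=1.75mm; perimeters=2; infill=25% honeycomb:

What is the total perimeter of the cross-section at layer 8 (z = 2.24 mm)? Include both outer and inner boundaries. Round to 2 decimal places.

At z = 2.24 mm: the cube (footprint 12.5×18) is included at this height (perimeter 61.00 mm). Overall, the cross-section is a single solid region. Total boundary length (outer) = 61.00 mm.

61.00 mm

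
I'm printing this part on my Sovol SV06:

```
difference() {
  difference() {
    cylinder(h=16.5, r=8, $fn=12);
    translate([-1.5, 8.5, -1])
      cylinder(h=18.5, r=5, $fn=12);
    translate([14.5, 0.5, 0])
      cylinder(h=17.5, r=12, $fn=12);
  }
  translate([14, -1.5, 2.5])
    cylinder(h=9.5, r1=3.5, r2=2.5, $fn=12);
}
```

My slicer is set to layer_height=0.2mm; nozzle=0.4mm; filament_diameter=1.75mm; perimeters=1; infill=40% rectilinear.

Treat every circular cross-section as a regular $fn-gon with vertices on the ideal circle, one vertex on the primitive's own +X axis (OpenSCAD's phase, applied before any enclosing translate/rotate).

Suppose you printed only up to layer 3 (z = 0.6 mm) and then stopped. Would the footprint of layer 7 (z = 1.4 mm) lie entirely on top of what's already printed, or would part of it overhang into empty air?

Compare the two slices. At z = 0.6: the r=8 cylinder gives a regular 12-gon of circumradius 8 (constant along its height) (area = (12/2)·8.000²·sin(360°/12) = 192.00 mm²); the r=5 cylinder at (-1.5, 8.5) gives a regular 12-gon of circumradius 5 (constant along its height) (area = (12/2)·5.000²·sin(360°/12) = 75.00 mm²); the r=12 cylinder at (14.5, 0.5) gives a regular 12-gon of circumradius 12 (constant along its height) (area = (12/2)·12.000²·sin(360°/12) = 432.00 mm²); Subtracting the remaining from the first: starting from the r=8 cylinder (192.00 mm²), the r=5 cylinder at (-1.5, 8.5) partially overlaps it — only the 25.04 mm² overlap (of its 75.00 mm²) is removed, clipping the outline; the r=12 cylinder at (14.5, 0.5) partially overlaps it — only the 43.99 mm² overlap (of its 432.00 mm²) is removed, clipping the outline — area = 122.97 mm²; the cone at (14, -1.5) is not intersected at this z (z outside [2.5, 12]); Subtracting the remaining from the first: none of the subtracted shapes is present at this height, so the result so far is unchanged — area = 122.97 mm². At z = 1.4: the r=8 cylinder contributes a regular 12-gon of circumradius 8 (area = (12/2)·8.000²·sin(360°/12) = 192.00 mm²); the r=5 cylinder at (-1.5, 8.5) gives a regular 12-gon of circumradius 5 (constant along its height) (area = (12/2)·5.000²·sin(360°/12) = 75.00 mm²); the r=12 cylinder at (14.5, 0.5) gives a regular 12-gon of circumradius 12 (constant along its height) (area = (12/2)·12.000²·sin(360°/12) = 432.00 mm²); Subtracting the remaining from the first: starting from the r=8 cylinder (192.00 mm²), the r=5 cylinder at (-1.5, 8.5) partially overlaps it — only the 25.04 mm² overlap (of its 75.00 mm²) is removed, clipping the outline; the r=12 cylinder at (14.5, 0.5) partially overlaps it — only the 43.99 mm² overlap (of its 432.00 mm²) is removed, clipping the outline — area = 122.97 mm²; the cone at (14, -1.5) is absent (z outside [2.5, 12]); After the difference (first − rest): none of the subtracted shapes is present at this height, so that combined region is unchanged — area = 122.97 mm². Checking containment: the cross-section at z = 1.4 is a subset of the cross-section at z = 0.6.

entirely on top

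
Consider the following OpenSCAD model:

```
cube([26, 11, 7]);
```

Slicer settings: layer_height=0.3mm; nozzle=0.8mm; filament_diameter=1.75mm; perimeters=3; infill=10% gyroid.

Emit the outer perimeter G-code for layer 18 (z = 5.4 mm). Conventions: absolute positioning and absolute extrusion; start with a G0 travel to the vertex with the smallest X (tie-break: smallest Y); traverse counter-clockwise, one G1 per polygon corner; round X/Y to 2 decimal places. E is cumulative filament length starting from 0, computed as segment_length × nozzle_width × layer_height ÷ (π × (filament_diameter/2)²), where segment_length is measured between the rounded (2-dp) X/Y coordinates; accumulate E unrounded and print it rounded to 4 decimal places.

G0 X0.00 Y0.00 Z5.40
G1 X26.00 Y0.00 E2.5943
G1 X26.00 Y11.00 E3.6919
G1 X0.00 Y11.00 E6.2862
G1 X0.00 Y0.00 E7.3837

At z = 5.4 mm: the cube is present — its section is the full 26×11 rectangle. The outline is a single polygon with 4 vertices. Extrusion per mm of travel: 0.8 × 0.3 / (π × 0.875²) = 0.099780. Accumulating E over each segment gives final E = 7.3837.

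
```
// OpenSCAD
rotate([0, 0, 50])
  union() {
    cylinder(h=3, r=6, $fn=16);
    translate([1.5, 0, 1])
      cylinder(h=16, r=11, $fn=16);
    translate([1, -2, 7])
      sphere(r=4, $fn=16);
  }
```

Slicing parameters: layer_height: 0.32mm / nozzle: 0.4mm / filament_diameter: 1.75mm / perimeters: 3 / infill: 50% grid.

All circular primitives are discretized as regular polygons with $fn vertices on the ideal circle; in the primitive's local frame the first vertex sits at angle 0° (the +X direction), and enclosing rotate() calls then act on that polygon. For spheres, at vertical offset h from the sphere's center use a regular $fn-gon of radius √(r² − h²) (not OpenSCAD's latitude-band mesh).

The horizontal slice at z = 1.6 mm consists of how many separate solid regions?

At z = 1.6 mm: the cylinder: section is a regular 16-gon, circumradius r=6; the cylinder at (1.5, 0): section is a regular 16-gon, circumradius r=11; the sphere at (1, -2) is absent (|z−center|=5.400 > r=4); Taking the union: the r=6 cylinder lies entirely inside the r=11 cylinder at (1.5, 0), so the union is just the r=11 cylinder at (1.5, 0) — 1 connected region; (whole slice rotated 50° about Z — lengths, areas and connectivity unchanged). The result has 1 disconnected region.

1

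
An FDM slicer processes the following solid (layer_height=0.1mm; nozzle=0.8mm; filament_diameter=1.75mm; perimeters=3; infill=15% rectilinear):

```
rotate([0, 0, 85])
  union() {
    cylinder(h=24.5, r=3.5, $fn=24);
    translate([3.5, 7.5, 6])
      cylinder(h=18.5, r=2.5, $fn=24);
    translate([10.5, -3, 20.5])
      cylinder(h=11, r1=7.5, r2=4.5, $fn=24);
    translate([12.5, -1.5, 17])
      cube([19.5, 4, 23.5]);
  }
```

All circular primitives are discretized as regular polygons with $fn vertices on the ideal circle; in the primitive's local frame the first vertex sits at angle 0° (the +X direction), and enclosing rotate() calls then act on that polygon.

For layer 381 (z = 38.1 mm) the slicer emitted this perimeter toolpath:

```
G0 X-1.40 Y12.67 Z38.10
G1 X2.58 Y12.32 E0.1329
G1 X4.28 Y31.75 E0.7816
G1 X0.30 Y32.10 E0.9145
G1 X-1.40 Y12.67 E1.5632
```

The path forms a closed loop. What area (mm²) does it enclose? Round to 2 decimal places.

77.93 mm²

Apply the shoelace formula to the sequence of (X, Y) vertices; enclosed area = 77.93 mm².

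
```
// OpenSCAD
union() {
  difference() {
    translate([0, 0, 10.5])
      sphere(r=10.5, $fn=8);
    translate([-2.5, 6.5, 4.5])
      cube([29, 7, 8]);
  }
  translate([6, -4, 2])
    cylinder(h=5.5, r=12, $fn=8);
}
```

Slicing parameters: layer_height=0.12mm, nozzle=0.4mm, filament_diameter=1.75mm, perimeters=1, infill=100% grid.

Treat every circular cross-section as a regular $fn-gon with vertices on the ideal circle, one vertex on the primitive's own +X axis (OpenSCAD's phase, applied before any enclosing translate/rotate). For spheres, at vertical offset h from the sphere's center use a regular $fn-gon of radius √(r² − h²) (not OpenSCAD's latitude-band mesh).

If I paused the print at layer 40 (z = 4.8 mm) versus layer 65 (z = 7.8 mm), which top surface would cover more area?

layer 40 (z = 4.8 mm)

Layer 40 (z = 4.8): the sphere: section is a regular 8-gon, circumradius = √(r²−h²) = √(10.5²−5.7²) = 8.818 (area = (8/2)·8.818²·sin(360°/8) = 219.94 mm²); the cube at (-2.5, 6.5) is present — its section is the full 29×7 rectangle (area 203.00 mm²); After the difference (first − rest): starting from the r=10.5 sphere (219.94 mm²), the 29×7 cube at (-2.5, 6.5) partially overlaps it — only the 10.99 mm² overlap (of its 203.00 mm²) is removed, clipping the outline — area = 208.95 mm²; the cylinder at (6, -4): section is a regular 8-gon, circumradius r=12 (area = (8/2)·12.000²·sin(360°/8) = 407.29 mm²); Combining (union): the regions partially overlap — summed areas 616.24 mm² minus the doubly-counted overlap 159.68 mm² gives 456.56 mm² — area = 456.56 mm². So its area = 456.56 mm². Layer 65 (z = 7.8): the r=10.5 sphere slices to a regular 8-gon of circumradius 10.147 (√(r²−h²) with h=2.7 from center) (area = (8/2)·10.147²·sin(360°/8) = 291.21 mm²); the cube at (-2.5, 6.5) (footprint 29×7) is included at this height (area 203.00 mm²); Subtracting the remaining from the first: starting from the r=10.5 sphere (291.21 mm²), the 29×7 cube at (-2.5, 6.5) partially overlaps it — only the 23.42 mm² overlap (of its 203.00 mm²) is removed, clipping the outline — area = 267.79 mm²; the cylinder at (6, -4) is not intersected at this z (z outside [2, 7.5]); Merging all regions: only that combined region is present, so the union is just that shape — area = 267.79 mm². So its area = 267.79 mm². Layer 40 is larger (456.56 vs 267.79 mm²).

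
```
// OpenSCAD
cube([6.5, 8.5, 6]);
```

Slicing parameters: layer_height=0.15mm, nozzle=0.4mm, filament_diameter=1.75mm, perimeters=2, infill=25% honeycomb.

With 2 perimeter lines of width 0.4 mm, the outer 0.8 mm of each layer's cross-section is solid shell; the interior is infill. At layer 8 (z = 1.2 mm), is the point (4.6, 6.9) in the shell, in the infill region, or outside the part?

At z = 1.2 mm: the cube (footprint 6.5×8.5) is included at this height. Overall, the cross-section is a single solid region. The nearest boundary edge runs (6.50, 8.50)→(0.00, 8.50); distance from the point to it = 1.60 mm. The point is inside the cross-section and 1.60 mm from the nearest boundary — more than the 0.8 mm shell width (2 × 0.4), so it's in the infill interior.

infill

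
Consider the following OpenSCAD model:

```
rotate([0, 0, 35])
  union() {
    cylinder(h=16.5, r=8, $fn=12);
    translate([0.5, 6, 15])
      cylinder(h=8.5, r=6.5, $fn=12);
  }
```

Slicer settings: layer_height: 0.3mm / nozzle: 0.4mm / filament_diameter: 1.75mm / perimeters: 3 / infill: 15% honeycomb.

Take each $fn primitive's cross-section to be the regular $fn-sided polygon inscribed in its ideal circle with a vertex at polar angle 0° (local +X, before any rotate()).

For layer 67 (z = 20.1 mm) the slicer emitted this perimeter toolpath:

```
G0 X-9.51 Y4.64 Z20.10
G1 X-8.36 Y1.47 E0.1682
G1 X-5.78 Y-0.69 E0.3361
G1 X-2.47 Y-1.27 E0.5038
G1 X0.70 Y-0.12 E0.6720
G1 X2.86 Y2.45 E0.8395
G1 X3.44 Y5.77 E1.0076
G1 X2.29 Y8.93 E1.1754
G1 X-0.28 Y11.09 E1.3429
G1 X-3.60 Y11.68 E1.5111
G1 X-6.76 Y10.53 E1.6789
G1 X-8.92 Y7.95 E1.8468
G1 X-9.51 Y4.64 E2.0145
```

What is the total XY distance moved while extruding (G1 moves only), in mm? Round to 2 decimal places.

Sum the Euclidean lengths of each G1 segment: total = 40.38 mm.

40.38 mm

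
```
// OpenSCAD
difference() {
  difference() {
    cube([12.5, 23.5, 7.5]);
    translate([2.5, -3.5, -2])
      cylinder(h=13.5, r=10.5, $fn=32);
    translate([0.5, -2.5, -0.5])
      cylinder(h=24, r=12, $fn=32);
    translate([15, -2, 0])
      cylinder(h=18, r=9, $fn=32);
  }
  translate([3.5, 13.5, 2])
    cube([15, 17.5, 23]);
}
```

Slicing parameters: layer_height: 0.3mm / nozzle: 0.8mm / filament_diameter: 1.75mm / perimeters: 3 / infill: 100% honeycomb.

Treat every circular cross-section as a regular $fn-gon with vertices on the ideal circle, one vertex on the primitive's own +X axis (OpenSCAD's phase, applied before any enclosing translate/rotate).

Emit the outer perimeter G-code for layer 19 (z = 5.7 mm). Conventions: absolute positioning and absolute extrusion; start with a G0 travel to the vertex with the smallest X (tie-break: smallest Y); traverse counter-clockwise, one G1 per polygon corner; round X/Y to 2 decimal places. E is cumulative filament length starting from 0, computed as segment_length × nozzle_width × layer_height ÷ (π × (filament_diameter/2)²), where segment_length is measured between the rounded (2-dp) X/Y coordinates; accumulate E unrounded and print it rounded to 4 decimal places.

At z = 5.7 mm: the cube is present — its section is the full 12.5×23.5 rectangle; the r=10.5 cylinder at (2.5, -3.5) contributes a regular 32-gon of circumradius 10.5; the r=12 cylinder at (0.5, -2.5) contributes a regular 32-gon of circumradius 12; the r=9 cylinder at (15, -2) gives a regular 32-gon of circumradius 9 (constant along its height); Subtracting the remaining from the first: starting from the 12.5×23.5 cube, the r=10.5 cylinder at (2.5, -3.5) partially overlaps it — only the 67.28 mm² overlap (of its 344.14 mm²) is removed, clipping the outline; the r=12 cylinder at (0.5, -2.5) partially overlaps it — only the 20.26 mm² overlap (of its 449.49 mm²) is removed, clipping the outline; the r=9 cylinder at (15, -2) partially overlaps it — only the 9.03 mm² overlap (of its 252.84 mm²) is removed, clipping the outline — 1 connected region; the 15×17.5 cube at (3.5, 13.5) contributes its full rectangle; Subtracting the remaining from the first: starting from the result so far, the 15×17.5 cube at (3.5, 13.5) partially overlaps it — only the 90.00 mm² overlap (of its 262.50 mm²) is removed, clipping the outline — 1 connected region. The outline is a single polygon with 14 vertices. Extrusion per mm of travel: 0.8 × 0.3 / (π × 0.875²) = 0.099780. Accumulating E over each segment gives final E = 5.7481.

G0 X0.00 Y9.45 Z5.70
G1 X0.50 Y9.50 E0.0501
G1 X2.84 Y9.27 E0.2848
G1 X5.09 Y8.59 E0.5193
G1 X7.17 Y7.48 E0.7545
G1 X8.99 Y5.99 E0.9892
G1 X9.64 Y5.19 E1.0921
G1 X10.00 Y5.48 E1.1382
G1 X11.56 Y6.31 E1.3145
G1 X12.50 Y6.60 E1.4127
G1 X12.50 Y13.50 E2.1012
G1 X3.50 Y13.50 E2.9992
G1 X3.50 Y23.50 E3.9970
G1 X0.00 Y23.50 E4.3462
G1 X0.00 Y9.45 E5.7481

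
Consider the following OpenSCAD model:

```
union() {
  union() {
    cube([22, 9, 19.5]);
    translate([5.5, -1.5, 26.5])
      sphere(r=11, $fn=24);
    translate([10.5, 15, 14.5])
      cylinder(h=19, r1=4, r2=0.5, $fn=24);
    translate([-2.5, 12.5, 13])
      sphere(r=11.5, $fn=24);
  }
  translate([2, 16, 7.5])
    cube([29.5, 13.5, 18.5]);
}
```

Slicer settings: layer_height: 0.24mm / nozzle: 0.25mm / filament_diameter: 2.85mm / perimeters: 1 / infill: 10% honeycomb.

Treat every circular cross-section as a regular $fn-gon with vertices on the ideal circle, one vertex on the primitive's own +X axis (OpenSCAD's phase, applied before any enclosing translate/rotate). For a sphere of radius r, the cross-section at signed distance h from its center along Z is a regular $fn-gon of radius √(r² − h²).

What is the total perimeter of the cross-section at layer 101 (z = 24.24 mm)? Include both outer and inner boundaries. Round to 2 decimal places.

At z = 24.24 mm: the cube does not reach this height (z outside [0, 19.5]); the r=11 sphere at (5.5, -1.5) slices to a regular 24-gon of circumradius 10.765 (√(r²−h²) with h=2.26 from center) (perimeter = 2·24·10.765·sin(180°/24) = 67.45 mm); the cone at (10.5, 15) contributes a regular 24-gon of circumradius 2.206 (interpolated between r1=4 and r2=0.5 at t=0.513) (perimeter = 2·24·2.206·sin(180°/24) = 13.82 mm); the sphere at (-2.5, 12.5): section is a regular 24-gon, circumradius = √(r²−h²) = √(11.5²−11.24²) = 2.432 (perimeter = 2·24·2.432·sin(180°/24) = 15.23 mm); Combining (union): the 3 present regions are separate (no shared area or edge), so areas and boundary lengths simply add and each stays a separate island — boundary = 96.50 mm; the cube at (2, 16) (footprint 29.5×13.5) is included at this height (perimeter 86.00 mm); Merging all regions: the regions partially overlap (shared area 3.33 mm²), so the edge portions inside another operand are dropped and the merged outline is re-measured after clipping — boundary = 173.77 mm. Overall, the cross-section has 3 separate islands. Total boundary length (outer) = 173.77 mm.

173.77 mm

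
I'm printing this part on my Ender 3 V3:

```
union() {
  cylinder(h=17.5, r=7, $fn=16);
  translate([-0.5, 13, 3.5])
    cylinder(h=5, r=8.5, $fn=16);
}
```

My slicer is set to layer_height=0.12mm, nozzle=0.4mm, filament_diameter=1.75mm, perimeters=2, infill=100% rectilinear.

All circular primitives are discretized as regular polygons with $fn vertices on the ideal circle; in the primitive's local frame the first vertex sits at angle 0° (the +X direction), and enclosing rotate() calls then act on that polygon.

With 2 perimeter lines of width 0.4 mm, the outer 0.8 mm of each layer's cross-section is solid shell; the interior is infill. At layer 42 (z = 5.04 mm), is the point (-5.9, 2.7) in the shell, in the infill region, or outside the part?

At z = 5.04 mm: the r=7 cylinder contributes a regular 16-gon of circumradius 7; the cylinder at (-0.5, 13): section is a regular 16-gon, circumradius r=8.5; Merging all regions: the regions partially overlap (shared area 12.47 mm²), so overlapping operands fuse into one piece — 1 connected region. Overall, the cross-section is a single solid region. The nearest boundary edge runs (-6.47, 2.68)→(-4.95, 4.95); distance from the point to it = 0.46 mm. The point is inside the cross-section, 0.46 mm from the nearest boundary — within the 0.8 mm shell band (2 × 0.4).

shell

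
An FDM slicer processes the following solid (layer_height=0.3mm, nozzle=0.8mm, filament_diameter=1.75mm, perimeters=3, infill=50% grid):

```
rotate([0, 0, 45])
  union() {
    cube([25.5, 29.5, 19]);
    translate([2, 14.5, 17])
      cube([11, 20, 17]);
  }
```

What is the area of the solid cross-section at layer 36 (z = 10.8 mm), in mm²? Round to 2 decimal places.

At z = 10.8 mm: the 25.5×29.5 cube contributes its full rectangle (area 752.25 mm²); the cube at (2, 14.5) is absent (z outside [17, 34]); Combining (union): only the 25.5×29.5 cube is present, so the union is just that shape — area = 752.25 mm²; (whole slice rotated 45° about Z — lengths, areas and connectivity unchanged). Overall, the cross-section is a single solid region. Net area = 752.25 mm².

752.25 mm²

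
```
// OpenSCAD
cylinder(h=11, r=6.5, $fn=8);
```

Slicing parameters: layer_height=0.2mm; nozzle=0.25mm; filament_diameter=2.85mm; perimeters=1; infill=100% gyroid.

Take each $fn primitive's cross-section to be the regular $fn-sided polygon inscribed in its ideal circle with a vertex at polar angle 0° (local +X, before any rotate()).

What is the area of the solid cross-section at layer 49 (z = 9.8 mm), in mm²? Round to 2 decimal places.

119.50 mm²

At z = 9.8 mm: the cylinder: section is a regular 8-gon, circumradius r=6.5 (area = (8/2)·6.500²·sin(360°/8) = 119.50 mm²). Overall, the cross-section is a single solid region. Net area = 119.50 mm².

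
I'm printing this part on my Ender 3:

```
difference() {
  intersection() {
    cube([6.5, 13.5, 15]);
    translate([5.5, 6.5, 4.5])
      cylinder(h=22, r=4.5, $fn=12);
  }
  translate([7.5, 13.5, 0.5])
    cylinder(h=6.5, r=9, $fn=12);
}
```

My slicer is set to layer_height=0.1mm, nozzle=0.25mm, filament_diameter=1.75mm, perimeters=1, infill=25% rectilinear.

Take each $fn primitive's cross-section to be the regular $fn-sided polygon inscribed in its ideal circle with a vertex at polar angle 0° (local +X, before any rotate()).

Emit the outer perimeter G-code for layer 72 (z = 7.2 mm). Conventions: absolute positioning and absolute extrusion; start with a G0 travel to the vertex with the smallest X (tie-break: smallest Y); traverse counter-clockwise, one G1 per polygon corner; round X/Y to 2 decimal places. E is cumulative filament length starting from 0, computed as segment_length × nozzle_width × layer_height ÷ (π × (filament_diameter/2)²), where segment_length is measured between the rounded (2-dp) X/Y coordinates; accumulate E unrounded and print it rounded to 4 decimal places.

At z = 7.2 mm: the cube is present — its section is the full 6.5×13.5 rectangle; the r=4.5 cylinder at (5.5, 6.5) gives a regular 12-gon of circumradius 4.5 (constant along its height); After intersecting: the r=4.5 cylinder at (5.5, 6.5) partially overlaps the 6.5×13.5 cube; clipping to the common part keeps 39.11 mm² — 1 connected region; the cylinder at (7.5, 13.5) is not intersected at this z (z outside [0.5, 7]); Taking the first minus the rest: none of the subtracted shapes is present at this height, so the result so far is unchanged — 1 connected region. The outline is a single polygon with 9 vertices. Extrusion per mm of travel: 0.25 × 0.1 / (π × 0.875²) = 0.010394. Accumulating E over each segment gives final E = 0.2548.

G0 X1.00 Y6.50 Z7.20
G1 X1.60 Y4.25 E0.0242
G1 X3.25 Y2.60 E0.0485
G1 X5.50 Y2.00 E0.0727
G1 X6.50 Y2.27 E0.0834
G1 X6.50 Y10.73 E0.1714
G1 X5.50 Y11.00 E0.1821
G1 X3.25 Y10.40 E0.2063
G1 X1.60 Y8.75 E0.2306
G1 X1.00 Y6.50 E0.2548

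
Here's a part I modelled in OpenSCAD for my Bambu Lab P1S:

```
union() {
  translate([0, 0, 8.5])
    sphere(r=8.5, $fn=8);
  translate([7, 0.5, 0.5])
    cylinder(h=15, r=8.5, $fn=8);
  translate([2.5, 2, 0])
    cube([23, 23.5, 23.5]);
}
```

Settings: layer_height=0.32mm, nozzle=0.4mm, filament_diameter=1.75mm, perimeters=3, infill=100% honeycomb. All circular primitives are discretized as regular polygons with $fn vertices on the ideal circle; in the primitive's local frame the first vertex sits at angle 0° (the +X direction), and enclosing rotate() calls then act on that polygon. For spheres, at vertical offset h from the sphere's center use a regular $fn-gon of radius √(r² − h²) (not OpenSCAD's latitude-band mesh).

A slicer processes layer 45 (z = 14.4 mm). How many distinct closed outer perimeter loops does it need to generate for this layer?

At z = 14.4 mm: the sphere: section is a regular 8-gon, circumradius = √(r²−h²) = √(8.5²−5.9²) = 6.119; the cylinder at (7, 0.5): section is a regular 8-gon, circumradius r=8.5; the 23×23.5 cube at (2.5, 2) contributes its full rectangle; Merging all regions: the regions partially overlap (shared area 122.18 mm²), so overlapping operands fuse into one piece — 1 connected region. The result has 1 disconnected region.

1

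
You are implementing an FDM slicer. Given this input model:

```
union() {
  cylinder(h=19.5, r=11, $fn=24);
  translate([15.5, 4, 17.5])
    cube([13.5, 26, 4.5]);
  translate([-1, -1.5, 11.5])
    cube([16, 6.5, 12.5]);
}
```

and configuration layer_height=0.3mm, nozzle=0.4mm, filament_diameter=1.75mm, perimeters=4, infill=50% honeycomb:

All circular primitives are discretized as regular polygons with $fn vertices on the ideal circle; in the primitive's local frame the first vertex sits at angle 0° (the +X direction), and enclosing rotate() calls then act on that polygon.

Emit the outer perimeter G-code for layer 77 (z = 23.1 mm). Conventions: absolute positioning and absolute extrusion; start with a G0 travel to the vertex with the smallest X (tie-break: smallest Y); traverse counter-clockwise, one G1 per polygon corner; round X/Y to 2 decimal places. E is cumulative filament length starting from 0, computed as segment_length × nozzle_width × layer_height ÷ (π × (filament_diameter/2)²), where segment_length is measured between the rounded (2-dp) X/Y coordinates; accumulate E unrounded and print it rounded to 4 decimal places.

G0 X-1.00 Y-1.50 Z23.10
G1 X15.00 Y-1.50 E0.7982
G1 X15.00 Y5.00 E1.1225
G1 X-1.00 Y5.00 E1.9208
G1 X-1.00 Y-1.50 E2.2451

At z = 23.1 mm: the cylinder is absent (z outside [0, 19.5]); the cube at (15.5, 4) is absent (z outside [17.5, 22]); the cube at (-1, -1.5) (footprint 16×6.5) is included at this height; Combining (union): only the 16×6.5 cube at (-1, -1.5) is present, so the union is just that shape — 1 connected region. The outline is a single polygon with 4 vertices. Extrusion per mm of travel: 0.4 × 0.3 / (π × 0.875²) = 0.049890. Accumulating E over each segment gives final E = 2.2451.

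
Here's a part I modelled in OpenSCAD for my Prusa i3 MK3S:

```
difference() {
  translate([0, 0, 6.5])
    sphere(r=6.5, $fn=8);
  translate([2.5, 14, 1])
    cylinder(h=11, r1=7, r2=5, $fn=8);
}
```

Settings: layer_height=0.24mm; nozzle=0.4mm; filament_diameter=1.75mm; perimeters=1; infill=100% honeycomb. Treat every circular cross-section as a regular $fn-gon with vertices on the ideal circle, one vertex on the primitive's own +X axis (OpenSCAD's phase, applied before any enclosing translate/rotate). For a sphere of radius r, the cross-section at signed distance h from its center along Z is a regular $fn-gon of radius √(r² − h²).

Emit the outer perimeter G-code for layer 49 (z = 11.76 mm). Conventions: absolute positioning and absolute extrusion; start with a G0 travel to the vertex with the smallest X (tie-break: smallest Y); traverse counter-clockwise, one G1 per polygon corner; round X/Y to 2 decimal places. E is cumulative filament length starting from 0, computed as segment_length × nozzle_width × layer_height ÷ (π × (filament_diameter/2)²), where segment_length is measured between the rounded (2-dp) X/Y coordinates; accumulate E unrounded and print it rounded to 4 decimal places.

G0 X-3.82 Y0.00 Z11.76
G1 X-2.70 Y-2.70 E0.1167
G1 X0.00 Y-3.82 E0.2333
G1 X2.70 Y-2.70 E0.3500
G1 X3.82 Y0.00 E0.4667
G1 X2.70 Y2.70 E0.5833
G1 X0.00 Y3.82 E0.7000
G1 X-2.70 Y2.70 E0.8167
G1 X-3.82 Y0.00 E0.9333

At z = 11.76 mm: the sphere: section is a regular 8-gon, circumradius = √(r²−h²) = √(6.5²−5.26²) = 3.819; the cone at (2.5, 14) (r1=7→r2=5) has section circumradius 5.044 here — a regular 8-gon; Subtracting the remaining from the first: starting from the r=6.5 sphere, the cone at (2.5, 14) misses the remaining region (no effect) — 1 connected region. The outline is a single polygon with 8 vertices. Extrusion per mm of travel: 0.4 × 0.24 / (π × 0.875²) = 0.039912. Accumulating E over each segment gives final E = 0.9333.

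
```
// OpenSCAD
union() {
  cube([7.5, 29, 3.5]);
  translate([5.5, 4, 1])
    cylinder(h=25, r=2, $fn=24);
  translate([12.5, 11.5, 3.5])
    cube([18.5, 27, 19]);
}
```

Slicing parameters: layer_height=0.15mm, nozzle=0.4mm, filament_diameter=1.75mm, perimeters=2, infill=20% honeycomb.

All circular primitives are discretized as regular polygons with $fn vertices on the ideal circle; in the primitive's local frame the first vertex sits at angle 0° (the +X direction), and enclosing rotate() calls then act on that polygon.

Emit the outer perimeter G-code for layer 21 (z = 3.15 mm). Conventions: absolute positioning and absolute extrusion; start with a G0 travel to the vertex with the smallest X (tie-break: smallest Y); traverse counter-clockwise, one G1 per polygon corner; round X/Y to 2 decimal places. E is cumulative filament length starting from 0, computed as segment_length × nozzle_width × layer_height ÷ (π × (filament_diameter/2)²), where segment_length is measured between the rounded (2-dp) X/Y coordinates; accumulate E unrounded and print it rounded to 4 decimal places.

G0 X0.00 Y0.00 Z3.15
G1 X7.50 Y0.00 E0.1871
G1 X7.50 Y29.00 E0.9105
G1 X0.00 Y29.00 E1.0976
G1 X0.00 Y0.00 E1.8210

At z = 3.15 mm: the cube is present — its section is the full 7.5×29 rectangle; the cylinder at (5.5, 4): section is a regular 24-gon, circumradius r=2; the cube at (12.5, 11.5) is not intersected at this z (z outside [3.5, 22.5]); Taking the union: the r=2 cylinder at (5.5, 4) lies entirely inside the 7.5×29 cube, so the union is just the 7.5×29 cube — 1 connected region. The outline is a single polygon with 4 vertices. Extrusion per mm of travel: 0.4 × 0.15 / (π × 0.875²) = 0.024945. Accumulating E over each segment gives final E = 1.8210.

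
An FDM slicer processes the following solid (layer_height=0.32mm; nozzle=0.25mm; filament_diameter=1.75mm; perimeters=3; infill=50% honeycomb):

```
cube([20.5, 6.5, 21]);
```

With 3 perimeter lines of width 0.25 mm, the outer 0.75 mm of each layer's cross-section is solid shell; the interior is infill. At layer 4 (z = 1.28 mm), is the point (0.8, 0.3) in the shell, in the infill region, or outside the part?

At z = 1.28 mm: the cube (footprint 20.5×6.5) is included at this height. Overall, the cross-section is a single solid region. The nearest boundary edge runs (0.00, 0.00)→(20.50, 0.00); distance from the point to it = 0.30 mm. The point is inside the cross-section, 0.30 mm from the nearest boundary — within the 0.75 mm shell band (3 × 0.25).

shell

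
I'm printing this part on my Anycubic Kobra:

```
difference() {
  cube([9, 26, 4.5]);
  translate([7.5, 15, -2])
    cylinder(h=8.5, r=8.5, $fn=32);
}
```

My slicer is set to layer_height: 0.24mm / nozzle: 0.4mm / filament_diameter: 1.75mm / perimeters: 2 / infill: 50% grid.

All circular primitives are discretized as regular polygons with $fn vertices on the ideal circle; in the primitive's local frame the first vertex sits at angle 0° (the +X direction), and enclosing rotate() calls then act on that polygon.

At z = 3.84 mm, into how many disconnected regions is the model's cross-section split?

At z = 3.84 mm: the cube is present — its section is the full 9×26 rectangle; the cylinder at (7.5, 15): section is a regular 32-gon, circumradius r=8.5; Taking the first minus the rest: starting from the 9×26 cube, the r=8.5 cylinder at (7.5, 15) partially overlaps it — only the 132.86 mm² overlap (of its 225.52 mm²) is removed, clipping the outline — 2 connected regions. The result has 2 disconnected regions.

2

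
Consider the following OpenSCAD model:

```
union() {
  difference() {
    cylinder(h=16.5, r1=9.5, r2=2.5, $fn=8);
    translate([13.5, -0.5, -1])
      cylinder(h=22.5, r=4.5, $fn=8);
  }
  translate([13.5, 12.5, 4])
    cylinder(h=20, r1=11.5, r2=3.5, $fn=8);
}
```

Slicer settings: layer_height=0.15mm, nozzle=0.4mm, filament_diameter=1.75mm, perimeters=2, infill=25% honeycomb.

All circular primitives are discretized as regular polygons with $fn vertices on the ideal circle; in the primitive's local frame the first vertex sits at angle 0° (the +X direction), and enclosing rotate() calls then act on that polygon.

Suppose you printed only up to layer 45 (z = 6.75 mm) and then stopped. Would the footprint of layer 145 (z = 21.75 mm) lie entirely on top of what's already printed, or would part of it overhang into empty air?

entirely on top

Compare the two slices. At z = 6.75: the cone contributes a regular 8-gon of circumradius 6.636 (interpolated between r1=9.5 and r2=2.5 at t=0.409) (area = (8/2)·6.636²·sin(360°/8) = 124.57 mm²); the r=4.5 cylinder at (13.5, -0.5) contributes a regular 8-gon of circumradius 4.5 (area = (8/2)·4.500²·sin(360°/8) = 57.28 mm²); Taking the first minus the rest: starting from the cone (124.57 mm²), the r=4.5 cylinder at (13.5, -0.5) misses the remaining region (no effect) — area = 124.57 mm²; the cone at (13.5, 12.5) contributes a regular 8-gon of circumradius 10.400 (interpolated between r1=11.5 and r2=3.5 at t=0.138) (area = (8/2)·10.400²·sin(360°/8) = 305.92 mm²); Taking the union: the 2 present regions are separate (no shared area or edge), so areas and boundary lengths simply add and each stays a separate island — area = 430.49 mm². At z = 21.75: the cone is absent (z outside [0, 16.5]); the cylinder at (13.5, -0.5) is not intersected at this z (z outside [-1, 21.5]); After the difference (first − rest): the first operand is absent here, so nothing remains; the cone at (13.5, 12.5) contributes a regular 8-gon of circumradius 4.400 (interpolated between r1=11.5 and r2=3.5 at t=0.887) (area = (8/2)·4.400²·sin(360°/8) = 54.76 mm²); Taking the union: only the cone at (13.5, 12.5) is present, so the union is just that shape — area = 54.76 mm². Checking containment: the cross-section at z = 21.75 is a subset of the cross-section at z = 6.75.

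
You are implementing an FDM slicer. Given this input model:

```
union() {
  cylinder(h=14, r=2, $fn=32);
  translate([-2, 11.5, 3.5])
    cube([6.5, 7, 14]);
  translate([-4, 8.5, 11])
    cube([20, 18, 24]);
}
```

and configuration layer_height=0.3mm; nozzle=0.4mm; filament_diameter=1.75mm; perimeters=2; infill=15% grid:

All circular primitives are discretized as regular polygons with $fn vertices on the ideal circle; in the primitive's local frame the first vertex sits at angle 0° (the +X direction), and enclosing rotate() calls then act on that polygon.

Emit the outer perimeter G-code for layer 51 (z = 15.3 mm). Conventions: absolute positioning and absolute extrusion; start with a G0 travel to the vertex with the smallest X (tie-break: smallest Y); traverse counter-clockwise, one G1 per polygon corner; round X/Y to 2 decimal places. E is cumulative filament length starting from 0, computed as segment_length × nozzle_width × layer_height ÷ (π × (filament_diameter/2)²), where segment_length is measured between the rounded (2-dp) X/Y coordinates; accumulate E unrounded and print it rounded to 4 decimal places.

G0 X-4.00 Y8.50 Z15.30
G1 X16.00 Y8.50 E0.9978
G1 X16.00 Y26.50 E1.8958
G1 X-4.00 Y26.50 E2.8936
G1 X-4.00 Y8.50 E3.7917

At z = 15.3 mm: the cylinder is not intersected at this z (z outside [0, 14]); the cube at (-2, 11.5) (footprint 6.5×7) is included at this height; the 20×18 cube at (-4, 8.5) contributes its full rectangle; Taking the union: the 6.5×7 cube at (-2, 11.5) lies entirely inside the 20×18 cube at (-4, 8.5), so the union is just the 20×18 cube at (-4, 8.5) — 1 connected region. The outline is a single polygon with 4 vertices. Extrusion per mm of travel: 0.4 × 0.3 / (π × 0.875²) = 0.049890. Accumulating E over each segment gives final E = 3.7917.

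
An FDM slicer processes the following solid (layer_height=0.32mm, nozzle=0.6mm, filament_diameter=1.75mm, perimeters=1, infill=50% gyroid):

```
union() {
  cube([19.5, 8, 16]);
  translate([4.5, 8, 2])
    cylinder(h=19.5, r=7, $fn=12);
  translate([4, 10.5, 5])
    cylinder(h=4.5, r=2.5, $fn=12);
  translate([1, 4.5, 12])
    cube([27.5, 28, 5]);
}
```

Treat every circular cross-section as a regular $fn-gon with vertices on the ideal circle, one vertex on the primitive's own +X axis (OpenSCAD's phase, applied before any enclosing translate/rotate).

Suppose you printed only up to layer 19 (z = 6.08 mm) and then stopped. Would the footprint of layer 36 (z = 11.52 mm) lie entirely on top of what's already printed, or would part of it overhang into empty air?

Compare the two slices. At z = 6.08: the cube (footprint 19.5×8) is included at this height (area 156.00 mm²); the r=7 cylinder at (4.5, 8) gives a regular 12-gon of circumradius 7 (constant along its height) (area = (12/2)·7.000²·sin(360°/12) = 147.00 mm²); the r=2.5 cylinder at (4, 10.5) contributes a regular 12-gon of circumradius 2.5 (area = (12/2)·2.500²·sin(360°/12) = 18.75 mm²); the cube at (1, 4.5) does not reach this height (z outside [12, 17]); Merging all regions: the regions partially overlap — summed areas 321.75 mm² minus the doubly-counted overlap 83.92 mm² gives 237.83 mm² — area = 237.83 mm². At z = 11.52: the cube is present — its section is the full 19.5×8 rectangle (area 156.00 mm²); the r=7 cylinder at (4.5, 8) contributes a regular 12-gon of circumradius 7 (area = (12/2)·7.000²·sin(360°/12) = 147.00 mm²); the cylinder at (4, 10.5) is absent (z outside [5, 9.5]); the cube at (1, 4.5) is absent (z outside [12, 17]); Taking the union: the regions partially overlap — summed areas 303.00 mm² minus the doubly-counted overlap 65.17 mm² gives 237.83 mm² — area = 237.83 mm². Checking containment: the cross-section at z = 11.52 is a subset of the cross-section at z = 6.08.

entirely on top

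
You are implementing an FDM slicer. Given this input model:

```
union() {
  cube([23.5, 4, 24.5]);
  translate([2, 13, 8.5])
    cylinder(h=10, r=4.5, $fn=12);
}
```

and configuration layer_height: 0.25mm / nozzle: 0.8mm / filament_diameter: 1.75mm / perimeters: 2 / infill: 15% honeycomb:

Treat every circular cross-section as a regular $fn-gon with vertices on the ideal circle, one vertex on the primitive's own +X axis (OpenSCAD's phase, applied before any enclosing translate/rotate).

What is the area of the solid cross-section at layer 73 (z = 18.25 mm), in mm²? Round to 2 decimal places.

At z = 18.25 mm: the cube (footprint 23.5×4) is included at this height (area 94.00 mm²); the r=4.5 cylinder at (2, 13) gives a regular 12-gon of circumradius 4.5 (constant along its height) (area = (12/2)·4.500²·sin(360°/12) = 60.75 mm²); Taking the union: the 2 present regions are separate (no shared area or edge), so areas and boundary lengths simply add and each stays a separate island — area = 154.75 mm². Overall, the cross-section has 2 separate islands. Net area = 154.75 mm².

154.75 mm²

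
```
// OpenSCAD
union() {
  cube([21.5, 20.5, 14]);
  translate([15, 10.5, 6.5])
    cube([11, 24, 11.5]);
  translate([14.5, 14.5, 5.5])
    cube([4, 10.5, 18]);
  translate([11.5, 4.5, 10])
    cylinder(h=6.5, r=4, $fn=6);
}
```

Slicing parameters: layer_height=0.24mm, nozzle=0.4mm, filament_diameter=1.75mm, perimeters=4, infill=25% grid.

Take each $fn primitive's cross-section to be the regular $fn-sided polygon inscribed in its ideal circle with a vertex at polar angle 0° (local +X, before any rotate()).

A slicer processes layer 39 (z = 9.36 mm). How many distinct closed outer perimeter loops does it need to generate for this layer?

At z = 9.36 mm: the cube is present — its section is the full 21.5×20.5 rectangle; the cube at (15, 10.5) (footprint 11×24) is included at this height; the 4×10.5 cube at (14.5, 14.5) contributes its full rectangle; the cylinder at (11.5, 4.5) does not reach this height (z outside [10, 16.5]); Combining (union): the regions partially overlap (shared area 104.75 mm²), so overlapping operands fuse into one piece — 1 connected region. The result has 1 disconnected region.

1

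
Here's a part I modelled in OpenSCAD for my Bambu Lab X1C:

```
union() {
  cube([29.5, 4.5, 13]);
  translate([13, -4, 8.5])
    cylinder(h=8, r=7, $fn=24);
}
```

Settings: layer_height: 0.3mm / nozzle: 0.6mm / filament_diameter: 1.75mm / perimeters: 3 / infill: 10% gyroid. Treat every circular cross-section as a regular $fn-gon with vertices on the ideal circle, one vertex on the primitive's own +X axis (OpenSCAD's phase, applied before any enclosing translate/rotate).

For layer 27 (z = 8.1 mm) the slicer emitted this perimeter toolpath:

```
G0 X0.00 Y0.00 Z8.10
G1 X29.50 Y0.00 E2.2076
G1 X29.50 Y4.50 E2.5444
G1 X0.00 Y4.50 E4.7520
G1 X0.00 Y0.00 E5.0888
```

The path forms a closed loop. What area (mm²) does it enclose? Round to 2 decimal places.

132.75 mm²

Apply the shoelace formula to the sequence of (X, Y) vertices; enclosed area = 132.75 mm².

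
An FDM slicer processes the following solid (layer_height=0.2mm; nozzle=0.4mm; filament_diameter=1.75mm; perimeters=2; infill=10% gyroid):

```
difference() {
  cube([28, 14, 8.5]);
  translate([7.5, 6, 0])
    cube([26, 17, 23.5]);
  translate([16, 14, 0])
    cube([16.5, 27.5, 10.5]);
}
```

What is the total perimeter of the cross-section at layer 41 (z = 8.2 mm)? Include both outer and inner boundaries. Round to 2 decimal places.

At z = 8.2 mm: the cube (footprint 28×14) is included at this height (perimeter 84.00 mm); the cube at (7.5, 6) is present — its section is the full 26×17 rectangle (perimeter 86.00 mm); the 16.5×27.5 cube at (16, 14) contributes its full rectangle (perimeter 88.00 mm); Taking the first minus the rest: starting from the 28×14 cube, the 26×17 cube at (7.5, 6) partially overlaps it — only the 164.00 mm² overlap (of its 442.00 mm²) is removed, clipping the outline; the 16.5×27.5 cube at (16, 14) misses the remaining region (no effect) — boundary = 84.00 mm. Overall, the cross-section is a single solid region. Total boundary length (outer) = 84.00 mm.

84.00 mm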